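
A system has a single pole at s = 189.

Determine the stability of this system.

Pole at s = 189 is in the right half-plane. Unstable.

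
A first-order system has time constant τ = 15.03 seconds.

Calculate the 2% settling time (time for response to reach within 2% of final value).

For first-order system, 2% settling time ≈ 4τ = 4 × 15.03 = 60.12 s.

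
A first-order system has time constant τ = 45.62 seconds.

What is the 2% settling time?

For first-order system, 2% settling time ≈ 4τ = 4 × 45.62 = 182.48 s.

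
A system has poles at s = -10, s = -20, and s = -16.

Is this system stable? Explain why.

All poles are in the left half-plane. System is stable.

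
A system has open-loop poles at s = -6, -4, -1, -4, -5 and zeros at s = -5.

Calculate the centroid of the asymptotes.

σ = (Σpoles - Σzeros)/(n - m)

σ = (Σpoles - Σzeros)/(n - m) = (-20 - (-5))/(5 - 1) = -15/4 = -3.75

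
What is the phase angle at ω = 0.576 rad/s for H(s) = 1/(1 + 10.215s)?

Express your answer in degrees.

Phase = -arctan(ωτ) = -arctan(0.576 × 10.215) = -80.4°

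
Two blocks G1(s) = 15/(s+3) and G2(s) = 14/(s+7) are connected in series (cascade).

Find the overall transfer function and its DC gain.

Series: multiply transfer functions. G_eq = 15/(s+3) × 14/(s+7) = 210/((s+3)(s+7)). DC gain = 210/(3×7) = 10.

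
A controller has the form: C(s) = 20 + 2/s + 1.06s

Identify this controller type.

This is a Proportional-Integral-Derivative (PID) controller.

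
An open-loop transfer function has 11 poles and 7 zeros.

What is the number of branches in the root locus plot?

Root locus has n branches where n = number of poles = 11.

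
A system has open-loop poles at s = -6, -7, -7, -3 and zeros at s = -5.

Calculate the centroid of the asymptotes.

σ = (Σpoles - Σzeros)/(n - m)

σ = (Σpoles - Σzeros)/(n - m) = (-23 - (-5))/(4 - 1) = -18/3 = -6.0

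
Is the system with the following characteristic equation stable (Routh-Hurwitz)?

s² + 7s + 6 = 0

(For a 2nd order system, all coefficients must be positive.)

Coefficients: 1, 7, 6. All positive, so system is stable.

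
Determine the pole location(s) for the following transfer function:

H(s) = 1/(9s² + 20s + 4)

Discriminant = 20² - 4×9×4 = 400 - 144 = 256 > 0, so two distinct real poles. Using quadratic formula: s = (-20 ± √256)/(2×9) = (-20 ± √256)/18, with √256 = 16. s₁ = -4/18 ≈ -0.2222, s₂ = -36/18 = -2. Poles: s₁ = -0.2222, s₂ = -2.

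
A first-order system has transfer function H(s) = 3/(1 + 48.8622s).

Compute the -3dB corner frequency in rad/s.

Corner frequency = 1/τ = 1/48.8622 = 0.02 rad/s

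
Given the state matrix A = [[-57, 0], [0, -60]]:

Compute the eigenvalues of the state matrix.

For diagonal matrix, eigenvalues are diagonal entries: λ₁ = -57, λ₂ = -60.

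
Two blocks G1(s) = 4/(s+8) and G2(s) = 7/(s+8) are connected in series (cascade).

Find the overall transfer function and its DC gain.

Series: multiply transfer functions. G_eq = 4/(s+8) × 7/(s+8) = 28/((s+8)(s+8)). DC gain = 28/(8×8) = 0.4375.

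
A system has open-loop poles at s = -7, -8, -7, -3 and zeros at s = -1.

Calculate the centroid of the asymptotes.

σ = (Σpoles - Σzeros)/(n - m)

σ = (Σpoles - Σzeros)/(n - m) = (-25 - (-1))/(4 - 1) = -24/3 = -8.0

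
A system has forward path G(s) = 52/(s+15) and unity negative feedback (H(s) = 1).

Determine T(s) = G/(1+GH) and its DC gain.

T(s) = G/(1+GH) = [52/(s+15)] / [1 + 52/(s+15)] = 52/(s+15+52) = 52/(s+67). DC gain = 52/67 = 0.7761.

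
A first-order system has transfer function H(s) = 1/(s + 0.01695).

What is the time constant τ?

For H(s) = 1/(s + 1/τ), the pole is at -1/τ = -0.01695, so τ = 1/0.01695 = 59 s.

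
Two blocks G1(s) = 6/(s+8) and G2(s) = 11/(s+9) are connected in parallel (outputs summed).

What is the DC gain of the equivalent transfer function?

Parallel: G_eq = G1 + G2. DC gain = G1(0) + G2(0) = 6/8 + 11/9 = 0.75 + 1.2222 = 1.9722.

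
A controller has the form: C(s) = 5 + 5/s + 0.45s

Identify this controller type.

This is a Proportional-Integral-Derivative (PID) controller.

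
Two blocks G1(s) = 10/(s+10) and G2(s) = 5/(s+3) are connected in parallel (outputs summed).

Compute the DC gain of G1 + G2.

Parallel: G_eq = G1 + G2. DC gain = G1(0) + G2(0) = 10/10 + 5/3 = 1 + 1.6667 = 2.6667.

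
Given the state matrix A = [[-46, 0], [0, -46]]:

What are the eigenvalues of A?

For diagonal matrix, eigenvalues are diagonal entries: λ₁ = -46, λ₂ = -46.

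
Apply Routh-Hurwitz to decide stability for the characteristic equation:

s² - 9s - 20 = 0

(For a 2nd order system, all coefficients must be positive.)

Coefficients: 1, -9, -20. b=-9, c=-20 not positive, so system is unstable.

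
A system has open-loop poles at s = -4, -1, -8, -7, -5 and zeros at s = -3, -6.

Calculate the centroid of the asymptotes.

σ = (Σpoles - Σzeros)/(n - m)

σ = (Σpoles - Σzeros)/(n - m) = (-25 - (-9))/(5 - 2) = -16/3 = -5.33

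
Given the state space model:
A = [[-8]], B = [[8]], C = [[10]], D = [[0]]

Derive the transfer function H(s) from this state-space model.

(sI - A)⁻¹ = 1/(s + 8). H(s) = 10 × 8/(s + 8) + 0 = 80/(s + 8).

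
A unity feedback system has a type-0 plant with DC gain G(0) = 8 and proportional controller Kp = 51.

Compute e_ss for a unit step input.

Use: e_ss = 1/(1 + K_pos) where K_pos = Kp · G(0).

K_pos = Kp · G(0) = 51 × 8 = 408. e_ss = 1/(1 + 408) = 0.0024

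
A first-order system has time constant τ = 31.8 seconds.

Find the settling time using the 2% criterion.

For first-order system, 2% settling time ≈ 4τ = 4 × 31.8 = 127.2 s.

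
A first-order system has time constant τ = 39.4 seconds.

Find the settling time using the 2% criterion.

For first-order system, 2% settling time ≈ 4τ = 4 × 39.4 = 157.6 s.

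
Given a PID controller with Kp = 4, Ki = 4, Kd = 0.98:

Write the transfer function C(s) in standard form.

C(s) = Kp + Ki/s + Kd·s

Substituting values: C(s) = 4 + 4/s + 0.98s = (0.98s² + 4s + 4)/s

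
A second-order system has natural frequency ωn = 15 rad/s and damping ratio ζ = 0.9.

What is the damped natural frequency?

ωd = ωn√(1 - ζ²) = 15√(1 - 0.9²) = 6.54 rad/s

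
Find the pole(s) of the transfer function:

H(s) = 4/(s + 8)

Pole is where denominator = 0: s + 8 = 0, so s = -8.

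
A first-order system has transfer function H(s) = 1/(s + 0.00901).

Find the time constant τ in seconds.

For H(s) = 1/(s + 1/τ), the pole is at -1/τ = -0.00901, so τ = 1/0.00901 = 111 s.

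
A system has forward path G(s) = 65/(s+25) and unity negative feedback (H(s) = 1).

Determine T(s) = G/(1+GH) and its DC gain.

T(s) = G/(1+GH) = [65/(s+25)] / [1 + 65/(s+25)] = 65/(s+25+65) = 65/(s+90). DC gain = 65/90 = 0.7222.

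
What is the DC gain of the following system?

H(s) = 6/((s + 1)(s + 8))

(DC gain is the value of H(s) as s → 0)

DC gain = H(0) = 6/(1 × 8) = 6/8 = 0.75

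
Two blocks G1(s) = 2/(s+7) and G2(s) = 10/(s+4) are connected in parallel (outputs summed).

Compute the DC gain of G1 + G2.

Parallel: G_eq = G1 + G2. DC gain = G1(0) + G2(0) = 2/7 + 10/4 = 0.2857 + 2.5 = 2.7857.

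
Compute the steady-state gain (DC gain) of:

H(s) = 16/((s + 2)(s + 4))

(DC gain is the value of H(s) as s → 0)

DC gain = H(0) = 16/(2 × 4) = 16/8 = 2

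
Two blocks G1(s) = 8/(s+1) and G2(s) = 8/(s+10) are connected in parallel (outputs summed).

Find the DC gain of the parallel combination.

Parallel: G_eq = G1 + G2. DC gain = G1(0) + G2(0) = 8/1 + 8/10 = 8 + 0.8 = 8.8.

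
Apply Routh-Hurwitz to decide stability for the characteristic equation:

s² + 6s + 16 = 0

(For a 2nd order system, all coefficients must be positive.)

Coefficients: 1, 6, 16. All positive, so system is stable.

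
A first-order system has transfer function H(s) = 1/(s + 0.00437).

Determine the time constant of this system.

For H(s) = 1/(s + 1/τ), the pole is at -1/τ = -0.00437, so τ = 1/0.00437 = 228.8 s.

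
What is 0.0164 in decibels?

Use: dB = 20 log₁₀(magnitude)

dB = 20 log₁₀(0.0164) = -35.7 dB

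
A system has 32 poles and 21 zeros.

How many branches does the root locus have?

Root locus has n branches where n = number of poles = 32.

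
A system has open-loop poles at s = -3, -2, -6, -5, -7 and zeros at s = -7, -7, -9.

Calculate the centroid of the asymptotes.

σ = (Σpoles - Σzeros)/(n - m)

σ = (Σpoles - Σzeros)/(n - m) = (-23 - (-23))/(5 - 3) = 0/2 = 0.0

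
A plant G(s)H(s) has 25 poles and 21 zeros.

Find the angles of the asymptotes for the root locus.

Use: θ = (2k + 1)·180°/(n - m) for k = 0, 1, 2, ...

n - m = 25 - 21 = 4. Angles: θk = (2k + 1)·180°/4 = 45°, 135°, 225°, 315°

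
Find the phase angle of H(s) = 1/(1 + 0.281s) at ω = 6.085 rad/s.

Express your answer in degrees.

Phase = -arctan(ωτ) = -arctan(6.085 × 0.281) = -59.7°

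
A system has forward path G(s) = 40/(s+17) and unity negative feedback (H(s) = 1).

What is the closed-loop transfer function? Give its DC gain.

T(s) = G/(1+GH) = [40/(s+17)] / [1 + 40/(s+17)] = 40/(s+17+40) = 40/(s+57). DC gain = 40/57 = 0.7018.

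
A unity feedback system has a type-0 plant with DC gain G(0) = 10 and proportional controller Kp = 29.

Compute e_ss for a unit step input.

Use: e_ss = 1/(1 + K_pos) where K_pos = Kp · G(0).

K_pos = Kp · G(0) = 29 × 10 = 290. e_ss = 1/(1 + 290) = 0.0034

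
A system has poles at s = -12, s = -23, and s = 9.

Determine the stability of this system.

Pole(s) at s = 9 are not in the left half-plane. System is unstable.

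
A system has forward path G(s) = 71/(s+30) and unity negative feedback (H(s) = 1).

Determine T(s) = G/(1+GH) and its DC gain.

T(s) = G/(1+GH) = [71/(s+30)] / [1 + 71/(s+30)] = 71/(s+30+71) = 71/(s+101). DC gain = 71/101 = 0.7030.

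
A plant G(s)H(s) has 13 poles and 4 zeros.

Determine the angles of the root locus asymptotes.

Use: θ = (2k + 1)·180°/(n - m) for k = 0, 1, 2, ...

n - m = 13 - 4 = 9. Angles: θk = (2k + 1)·180°/9 = 20°, 60°, 100°, 140°, 180°, 220°, 260°, 300°, 340°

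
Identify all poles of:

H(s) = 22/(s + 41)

Pole is where denominator = 0: s + 41 = 0, so s = -41.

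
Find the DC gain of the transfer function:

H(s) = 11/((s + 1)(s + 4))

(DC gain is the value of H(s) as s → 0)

DC gain = H(0) = 11/(1 × 4) = 11/4 = 2.75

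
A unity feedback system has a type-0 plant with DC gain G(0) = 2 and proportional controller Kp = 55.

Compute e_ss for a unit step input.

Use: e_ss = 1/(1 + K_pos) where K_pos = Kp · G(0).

K_pos = Kp · G(0) = 55 × 2 = 110. e_ss = 1/(1 + 110) = 0.0090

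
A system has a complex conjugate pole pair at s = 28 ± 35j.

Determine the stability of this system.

Real part of poles is 28 (> 0, right half-plane). Unstable.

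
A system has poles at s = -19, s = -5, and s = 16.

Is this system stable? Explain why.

Pole(s) at s = 16 are not in the left half-plane. System is unstable.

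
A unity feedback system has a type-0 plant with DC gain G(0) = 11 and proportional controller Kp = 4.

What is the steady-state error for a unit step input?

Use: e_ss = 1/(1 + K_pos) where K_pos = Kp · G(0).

K_pos = Kp · G(0) = 4 × 11 = 44. e_ss = 1/(1 + 44) = 0.0222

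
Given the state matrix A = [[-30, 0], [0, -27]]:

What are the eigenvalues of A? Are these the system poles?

For diagonal matrix, eigenvalues are diagonal entries: λ₁ = -30, λ₂ = -27. Eigenvalues of A = system poles.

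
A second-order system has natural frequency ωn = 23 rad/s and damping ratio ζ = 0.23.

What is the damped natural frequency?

ωd = ωn√(1 - ζ²) = 23√(1 - 0.23²) = 22.38 rad/s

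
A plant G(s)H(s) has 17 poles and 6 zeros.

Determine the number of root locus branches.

Root locus has n branches where n = number of poles = 17.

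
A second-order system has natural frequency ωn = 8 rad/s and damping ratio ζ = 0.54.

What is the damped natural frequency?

ωd = ωn√(1 - ζ²) = 8√(1 - 0.54²) = 6.73 rad/s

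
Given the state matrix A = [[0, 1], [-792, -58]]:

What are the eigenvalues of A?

det(A - λI) = λ² - (-58)λ + 792 = (λ - (-36))(λ - (-22)). Eigenvalues: -36, -22.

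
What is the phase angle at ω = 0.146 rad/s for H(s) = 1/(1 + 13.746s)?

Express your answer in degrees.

Phase = -arctan(ωτ) = -arctan(0.146 × 13.746) = -63.5°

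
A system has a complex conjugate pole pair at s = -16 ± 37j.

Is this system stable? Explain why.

Real part of poles is -16 (< 0, left half-plane). Stable.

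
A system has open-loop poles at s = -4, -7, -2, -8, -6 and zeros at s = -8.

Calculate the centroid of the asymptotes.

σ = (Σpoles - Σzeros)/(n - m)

σ = (Σpoles - Σzeros)/(n - m) = (-27 - (-8))/(5 - 1) = -19/4 = -4.75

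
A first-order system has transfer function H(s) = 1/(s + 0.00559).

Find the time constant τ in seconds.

For H(s) = 1/(s + 1/τ), the pole is at -1/τ = -0.00559, so τ = 1/0.00559 = 178.9 s.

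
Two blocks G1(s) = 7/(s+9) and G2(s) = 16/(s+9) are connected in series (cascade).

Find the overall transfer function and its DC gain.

Series: multiply transfer functions. G_eq = 7/(s+9) × 16/(s+9) = 112/((s+9)(s+9)). DC gain = 112/(9×9) = 1.3827.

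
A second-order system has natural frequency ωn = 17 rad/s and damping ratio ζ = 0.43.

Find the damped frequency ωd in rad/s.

ωd = ωn√(1 - ζ²) = 17√(1 - 0.43²) = 15.35 rad/s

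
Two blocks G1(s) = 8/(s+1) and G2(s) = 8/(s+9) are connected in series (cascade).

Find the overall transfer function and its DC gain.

Series: multiply transfer functions. G_eq = 8/(s+1) × 8/(s+9) = 64/((s+1)(s+9)). DC gain = 64/(1×9) = 7.1111.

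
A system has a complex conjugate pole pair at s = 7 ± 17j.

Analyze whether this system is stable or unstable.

Real part of poles is 7 (> 0, right half-plane). Unstable.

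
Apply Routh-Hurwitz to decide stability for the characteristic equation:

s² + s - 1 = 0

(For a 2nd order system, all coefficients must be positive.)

Coefficients: 1, 1, -1. c=-1 not positive, so system is unstable.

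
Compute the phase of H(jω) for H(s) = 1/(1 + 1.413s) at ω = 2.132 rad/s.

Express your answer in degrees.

Phase = -arctan(ωτ) = -arctan(2.132 × 1.413) = -71.6°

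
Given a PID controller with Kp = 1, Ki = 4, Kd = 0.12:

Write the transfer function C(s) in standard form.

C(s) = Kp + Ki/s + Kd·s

Substituting values: C(s) = 1 + 4/s + 0.12s = (0.12s² + s + 4)/s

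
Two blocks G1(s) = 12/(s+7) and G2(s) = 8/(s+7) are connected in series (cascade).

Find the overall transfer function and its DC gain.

Series: multiply transfer functions. G_eq = 12/(s+7) × 8/(s+7) = 96/((s+7)(s+7)). DC gain = 96/(7×7) = 1.9592.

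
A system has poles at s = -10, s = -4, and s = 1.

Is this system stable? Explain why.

Pole(s) at s = 1 are not in the left half-plane. System is unstable.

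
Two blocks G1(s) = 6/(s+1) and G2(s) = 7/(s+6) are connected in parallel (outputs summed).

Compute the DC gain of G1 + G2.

Parallel: G_eq = G1 + G2. DC gain = G1(0) + G2(0) = 6/1 + 7/6 = 6 + 1.1667 = 7.1667.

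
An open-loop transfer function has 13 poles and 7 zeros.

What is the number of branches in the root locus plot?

Root locus has n branches where n = number of poles = 13.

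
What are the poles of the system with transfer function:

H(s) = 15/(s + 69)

Pole is where denominator = 0: s + 69 = 0, so s = -69.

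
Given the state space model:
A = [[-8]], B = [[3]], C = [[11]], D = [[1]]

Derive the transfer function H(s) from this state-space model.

(sI - A)⁻¹ = 1/(s + 8). H(s) = 11×3/(s + 8) + 1 = (s + 41)/(s + 8).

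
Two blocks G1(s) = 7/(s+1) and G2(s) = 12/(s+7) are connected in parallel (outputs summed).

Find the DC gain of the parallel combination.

Parallel: G_eq = G1 + G2. DC gain = G1(0) + G2(0) = 7/1 + 12/7 = 7 + 1.7143 = 8.7143.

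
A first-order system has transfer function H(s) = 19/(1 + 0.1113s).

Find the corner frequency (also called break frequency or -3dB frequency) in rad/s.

Corner frequency = 1/τ = 1/0.1113 = 8.985 rad/s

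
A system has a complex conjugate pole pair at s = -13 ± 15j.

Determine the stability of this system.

Real part of poles is -13 (< 0, left half-plane). Stable.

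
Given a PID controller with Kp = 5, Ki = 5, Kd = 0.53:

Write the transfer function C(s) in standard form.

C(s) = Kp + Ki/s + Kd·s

Substituting values: C(s) = 5 + 5/s + 0.53s = (0.53s² + 5s + 5)/s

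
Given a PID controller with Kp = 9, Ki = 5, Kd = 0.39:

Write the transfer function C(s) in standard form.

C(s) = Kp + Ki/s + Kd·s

Substituting values: C(s) = 9 + 5/s + 0.39s = (0.39s² + 9s + 5)/s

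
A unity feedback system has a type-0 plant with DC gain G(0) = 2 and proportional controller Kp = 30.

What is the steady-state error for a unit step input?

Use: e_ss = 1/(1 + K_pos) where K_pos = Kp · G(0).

K_pos = Kp · G(0) = 30 × 2 = 60. e_ss = 1/(1 + 60) = 0.0164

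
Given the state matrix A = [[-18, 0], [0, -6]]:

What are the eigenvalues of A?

For diagonal matrix, eigenvalues are diagonal entries: λ₁ = -18, λ₂ = -6.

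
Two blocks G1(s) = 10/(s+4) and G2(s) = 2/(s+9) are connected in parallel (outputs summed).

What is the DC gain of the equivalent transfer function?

Parallel: G_eq = G1 + G2. DC gain = G1(0) + G2(0) = 10/4 + 2/9 = 2.5 + 0.2222 = 2.7222.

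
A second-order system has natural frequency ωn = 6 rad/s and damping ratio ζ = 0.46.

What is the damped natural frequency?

ωd = ωn√(1 - ζ²) = 6√(1 - 0.46²) = 5.33 rad/s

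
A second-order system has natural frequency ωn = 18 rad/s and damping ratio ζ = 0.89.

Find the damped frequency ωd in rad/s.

ωd = ωn√(1 - ζ²) = 18√(1 - 0.89²) = 8.21 rad/s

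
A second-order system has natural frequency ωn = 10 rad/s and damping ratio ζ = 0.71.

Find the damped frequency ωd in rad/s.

ωd = ωn√(1 - ζ²) = 10√(1 - 0.71²) = 7.04 rad/s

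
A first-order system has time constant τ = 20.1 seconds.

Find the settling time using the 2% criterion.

For first-order system, 2% settling time ≈ 4τ = 4 × 20.1 = 80.4 s.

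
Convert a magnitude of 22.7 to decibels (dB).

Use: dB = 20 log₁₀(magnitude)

dB = 20 log₁₀(22.7) = 27.1 dB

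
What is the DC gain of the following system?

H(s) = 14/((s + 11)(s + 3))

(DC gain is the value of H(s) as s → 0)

DC gain = H(0) = 14/(11 × 3) = 14/33 = 0.4242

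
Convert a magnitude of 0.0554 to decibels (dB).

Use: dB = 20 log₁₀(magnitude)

dB = 20 log₁₀(0.0554) = -25.1 dB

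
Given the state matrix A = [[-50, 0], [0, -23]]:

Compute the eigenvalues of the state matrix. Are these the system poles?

For diagonal matrix, eigenvalues are diagonal entries: λ₁ = -50, λ₂ = -23. Eigenvalues of A = system poles.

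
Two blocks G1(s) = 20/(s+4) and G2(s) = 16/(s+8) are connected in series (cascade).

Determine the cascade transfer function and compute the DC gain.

Series: multiply transfer functions. G_eq = 20/(s+4) × 16/(s+8) = 320/((s+4)(s+8)). DC gain = 320/(4×8) = 10.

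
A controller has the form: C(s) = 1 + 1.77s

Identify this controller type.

This is a Proportional-Derivative (PD) controller.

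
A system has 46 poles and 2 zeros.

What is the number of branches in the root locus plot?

Root locus has n branches where n = number of poles = 46.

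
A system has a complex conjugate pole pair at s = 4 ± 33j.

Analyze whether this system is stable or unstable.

Real part of poles is 4 (> 0, right half-plane). Unstable.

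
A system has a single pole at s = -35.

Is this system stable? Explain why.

Pole at s = -35 is in the left half-plane. Stable.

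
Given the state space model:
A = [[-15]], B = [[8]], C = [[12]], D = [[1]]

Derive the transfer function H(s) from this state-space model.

(sI - A)⁻¹ = 1/(s + 15). H(s) = 12×8/(s + 15) + 1 = (s + 111)/(s + 15).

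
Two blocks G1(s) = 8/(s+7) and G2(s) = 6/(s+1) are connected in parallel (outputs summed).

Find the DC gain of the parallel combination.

Parallel: G_eq = G1 + G2. DC gain = G1(0) + G2(0) = 8/7 + 6/1 = 1.1429 + 6 = 7.1429.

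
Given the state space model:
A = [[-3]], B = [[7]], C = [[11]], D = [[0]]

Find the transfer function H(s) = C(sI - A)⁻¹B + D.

(sI - A)⁻¹ = 1/(s + 3). H(s) = 11 × 7/(s + 3) + 0 = 77/(s + 3).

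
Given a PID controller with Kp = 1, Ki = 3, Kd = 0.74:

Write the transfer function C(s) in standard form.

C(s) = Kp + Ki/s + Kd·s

Substituting values: C(s) = 1 + 3/s + 0.74s = (0.74s² + s + 3)/s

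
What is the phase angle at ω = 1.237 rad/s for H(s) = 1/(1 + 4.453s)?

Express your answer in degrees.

Phase = -arctan(ωτ) = -arctan(1.237 × 4.453) = -79.7°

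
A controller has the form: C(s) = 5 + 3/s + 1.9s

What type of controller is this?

This is a Proportional-Integral-Derivative (PID) controller.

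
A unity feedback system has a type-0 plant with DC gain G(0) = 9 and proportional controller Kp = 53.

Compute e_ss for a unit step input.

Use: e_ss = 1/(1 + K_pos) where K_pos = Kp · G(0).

K_pos = Kp · G(0) = 53 × 9 = 477. e_ss = 1/(1 + 477) = 0.0021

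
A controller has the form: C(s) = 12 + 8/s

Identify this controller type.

This is a Proportional-Integral (PI) controller.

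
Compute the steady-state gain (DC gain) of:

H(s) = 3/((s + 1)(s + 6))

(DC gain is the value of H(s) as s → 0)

DC gain = H(0) = 3/(1 × 6) = 3/6 = 0.5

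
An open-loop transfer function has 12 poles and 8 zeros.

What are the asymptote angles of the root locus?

n - m = 12 - 8 = 4. Angles: θk = (2k + 1)·180°/4 = 45°, 135°, 225°, 315°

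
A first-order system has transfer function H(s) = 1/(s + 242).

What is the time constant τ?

For H(s) = 1/(s + 1/τ), the pole is at -1/τ = -242, so τ = 1/242 = 0.0041 s.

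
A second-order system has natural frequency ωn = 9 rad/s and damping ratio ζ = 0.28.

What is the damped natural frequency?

ωd = ωn√(1 - ζ²) = 9√(1 - 0.28²) = 8.64 rad/s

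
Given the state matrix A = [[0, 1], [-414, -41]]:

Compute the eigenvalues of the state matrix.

det(A - λI) = λ² - (-41)λ + 414 = (λ - (-18))(λ - (-23)). Eigenvalues: -18, -23.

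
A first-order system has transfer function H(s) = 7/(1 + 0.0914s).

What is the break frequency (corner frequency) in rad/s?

Corner frequency = 1/τ = 1/0.0914 = 10.941 rad/s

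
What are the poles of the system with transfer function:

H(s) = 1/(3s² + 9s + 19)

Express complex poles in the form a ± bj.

Discriminant = 9² - 4×3×19 = 81 - 228 = -147 < 0, so the poles are a complex conjugate pair s = (-9 ± j√147)/(2×3). Real part = -9/(2×3) = -9/6 = -1.5; imaginary part = ±√147/(2×3) ≈ 2.0207. Poles: s = -1.5 ± 2.0207j.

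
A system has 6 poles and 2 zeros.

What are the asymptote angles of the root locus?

n - m = 6 - 2 = 4. Angles: θk = (2k + 1)·180°/4 = 45°, 135°, 225°, 315°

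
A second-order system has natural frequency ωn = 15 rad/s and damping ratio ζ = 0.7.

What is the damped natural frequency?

ωd = ωn√(1 - ζ²) = 15√(1 - 0.7²) = 10.71 rad/s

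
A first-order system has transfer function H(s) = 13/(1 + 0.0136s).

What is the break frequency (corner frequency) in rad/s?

Corner frequency = 1/τ = 1/0.0136 = 73.529 rad/s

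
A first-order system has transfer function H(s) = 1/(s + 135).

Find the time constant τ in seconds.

For H(s) = 1/(s + 1/τ), the pole is at -1/τ = -135, so τ = 1/135 = 0.0074 s.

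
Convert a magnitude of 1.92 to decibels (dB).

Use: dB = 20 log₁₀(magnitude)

dB = 20 log₁₀(1.92) = 5.7 dB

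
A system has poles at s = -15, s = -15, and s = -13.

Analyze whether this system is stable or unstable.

All poles are in the left half-plane. System is stable.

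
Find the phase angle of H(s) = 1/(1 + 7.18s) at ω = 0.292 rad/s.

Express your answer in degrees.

Phase = -arctan(ωτ) = -arctan(0.292 × 7.18) = -64.5°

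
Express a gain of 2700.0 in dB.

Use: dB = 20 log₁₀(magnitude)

dB = 20 log₁₀(2700.0) = 68.6 dB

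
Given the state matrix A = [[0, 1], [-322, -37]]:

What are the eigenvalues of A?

det(A - λI) = λ² - (-37)λ + 322 = (λ - (-14))(λ - (-23)). Eigenvalues: -14, -23.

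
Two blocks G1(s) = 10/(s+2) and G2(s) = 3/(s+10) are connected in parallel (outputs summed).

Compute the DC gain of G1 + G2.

Parallel: G_eq = G1 + G2. DC gain = G1(0) + G2(0) = 10/2 + 3/10 = 5 + 0.3 = 5.3.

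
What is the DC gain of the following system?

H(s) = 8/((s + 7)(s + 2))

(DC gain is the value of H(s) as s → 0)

DC gain = H(0) = 8/(7 × 2) = 8/14 = 0.5714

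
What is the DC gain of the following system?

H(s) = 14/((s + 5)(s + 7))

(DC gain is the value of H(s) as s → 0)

DC gain = H(0) = 14/(5 × 7) = 14/35 = 0.4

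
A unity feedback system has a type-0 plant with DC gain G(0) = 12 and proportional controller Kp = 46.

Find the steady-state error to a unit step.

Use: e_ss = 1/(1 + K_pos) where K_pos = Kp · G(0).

K_pos = Kp · G(0) = 46 × 12 = 552. e_ss = 1/(1 + 552) = 0.0018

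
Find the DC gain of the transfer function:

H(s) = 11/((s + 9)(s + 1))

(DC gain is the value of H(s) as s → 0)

DC gain = H(0) = 11/(9 × 1) = 11/9 = 1.2222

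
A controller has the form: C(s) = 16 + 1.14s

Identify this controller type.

This is a Proportional-Derivative (PD) controller.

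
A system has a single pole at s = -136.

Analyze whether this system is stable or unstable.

Pole at s = -136 is in the left half-plane. Stable.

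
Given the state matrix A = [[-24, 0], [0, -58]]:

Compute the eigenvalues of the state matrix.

For diagonal matrix, eigenvalues are diagonal entries: λ₁ = -24, λ₂ = -58.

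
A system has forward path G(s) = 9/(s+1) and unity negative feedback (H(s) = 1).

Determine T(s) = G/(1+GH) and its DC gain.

T(s) = G/(1+GH) = [9/(s+1)] / [1 + 9/(s+1)] = 9/(s+1+9) = 9/(s+10). DC gain = 9/10 = 0.9.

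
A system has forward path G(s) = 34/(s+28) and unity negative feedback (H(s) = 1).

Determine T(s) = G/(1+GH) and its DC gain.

T(s) = G/(1+GH) = [34/(s+28)] / [1 + 34/(s+28)] = 34/(s+28+34) = 34/(s+62). DC gain = 34/62 = 0.5484.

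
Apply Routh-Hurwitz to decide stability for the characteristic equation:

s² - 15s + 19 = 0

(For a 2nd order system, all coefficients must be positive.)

Coefficients: 1, -15, 19. b=-15 not positive, so system is unstable.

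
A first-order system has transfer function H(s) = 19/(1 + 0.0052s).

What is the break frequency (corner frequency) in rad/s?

Corner frequency = 1/τ = 1/0.0052 = 192.308 rad/s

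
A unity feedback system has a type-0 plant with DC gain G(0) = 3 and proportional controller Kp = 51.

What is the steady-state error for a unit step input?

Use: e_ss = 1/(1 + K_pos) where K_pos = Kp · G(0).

K_pos = Kp · G(0) = 51 × 3 = 153. e_ss = 1/(1 + 153) = 0.0065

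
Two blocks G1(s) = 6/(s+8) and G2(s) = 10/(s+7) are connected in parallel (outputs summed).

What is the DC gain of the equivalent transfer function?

Parallel: G_eq = G1 + G2. DC gain = G1(0) + G2(0) = 6/8 + 10/7 = 0.75 + 1.4286 = 2.1786.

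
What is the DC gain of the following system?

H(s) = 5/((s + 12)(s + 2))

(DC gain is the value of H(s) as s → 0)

DC gain = H(0) = 5/(12 × 2) = 5/24 = 0.2083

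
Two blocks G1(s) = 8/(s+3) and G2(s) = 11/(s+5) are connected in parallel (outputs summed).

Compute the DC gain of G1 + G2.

Parallel: G_eq = G1 + G2. DC gain = G1(0) + G2(0) = 8/3 + 11/5 = 2.6667 + 2.2 = 4.8667.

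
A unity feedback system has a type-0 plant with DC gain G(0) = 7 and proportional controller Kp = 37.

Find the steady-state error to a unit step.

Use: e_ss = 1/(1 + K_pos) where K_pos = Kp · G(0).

K_pos = Kp · G(0) = 37 × 7 = 259. e_ss = 1/(1 + 259) = 0.0038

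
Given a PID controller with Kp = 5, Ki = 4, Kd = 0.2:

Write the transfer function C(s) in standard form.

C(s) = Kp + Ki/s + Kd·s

Substituting values: C(s) = 5 + 4/s + 0.2s = (0.2s² + 5s + 4)/s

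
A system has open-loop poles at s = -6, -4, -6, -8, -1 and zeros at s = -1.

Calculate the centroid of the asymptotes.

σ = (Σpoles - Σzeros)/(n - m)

σ = (Σpoles - Σzeros)/(n - m) = (-25 - (-1))/(5 - 1) = -24/4 = -6.0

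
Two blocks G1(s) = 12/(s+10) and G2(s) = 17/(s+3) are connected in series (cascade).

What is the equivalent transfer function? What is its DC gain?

Series: multiply transfer functions. G_eq = 12/(s+10) × 17/(s+3) = 204/((s+10)(s+3)). DC gain = 204/(10×3) = 6.8.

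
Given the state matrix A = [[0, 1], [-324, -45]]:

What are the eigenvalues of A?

det(A - λI) = λ² - (-45)λ + 324 = (λ - (-36))(λ - (-9)). Eigenvalues: -36, -9.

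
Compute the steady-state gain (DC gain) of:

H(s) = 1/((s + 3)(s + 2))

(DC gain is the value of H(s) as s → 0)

DC gain = H(0) = 1/(3 × 2) = 1/6 = 0.1667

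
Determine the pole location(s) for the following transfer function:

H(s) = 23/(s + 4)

Pole is where denominator = 0: s + 4 = 0, so s = -4.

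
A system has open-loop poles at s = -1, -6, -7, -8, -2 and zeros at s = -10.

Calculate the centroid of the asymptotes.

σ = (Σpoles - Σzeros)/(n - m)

σ = (Σpoles - Σzeros)/(n - m) = (-24 - (-10))/(5 - 1) = -14/4 = -3.5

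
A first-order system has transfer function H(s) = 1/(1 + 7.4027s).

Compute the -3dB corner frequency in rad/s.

Corner frequency = 1/τ = 1/7.4027 = 0.135 rad/s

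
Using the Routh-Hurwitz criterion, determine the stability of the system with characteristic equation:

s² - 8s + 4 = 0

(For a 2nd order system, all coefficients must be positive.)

Coefficients: 1, -8, 4. b=-8 not positive, so system is unstable.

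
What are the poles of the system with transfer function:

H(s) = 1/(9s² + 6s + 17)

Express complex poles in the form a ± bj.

Discriminant = 6² - 4×9×17 = 36 - 612 = -576 < 0, so the poles are a complex conjugate pair s = (-6 ± j√576)/(2×9). Real part = -6/(2×9) = -6/18 ≈ -0.3333; imaginary part = ±√576/(2×9) = 24/18 ≈ 1.3333. Poles: s = -0.3333 ± 1.3333j.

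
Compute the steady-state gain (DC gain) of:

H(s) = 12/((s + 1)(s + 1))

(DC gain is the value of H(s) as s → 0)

DC gain = H(0) = 12/(1 × 1) = 12/1 = 12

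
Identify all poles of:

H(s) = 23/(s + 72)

Pole is where denominator = 0: s + 72 = 0, so s = -72.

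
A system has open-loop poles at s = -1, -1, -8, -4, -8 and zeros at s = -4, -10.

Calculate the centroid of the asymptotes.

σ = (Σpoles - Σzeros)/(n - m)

σ = (Σpoles - Σzeros)/(n - m) = (-22 - (-14))/(5 - 2) = -8/3 = -2.67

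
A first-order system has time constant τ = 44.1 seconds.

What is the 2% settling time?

For first-order system, 2% settling time ≈ 4τ = 4 × 44.1 = 176.4 s.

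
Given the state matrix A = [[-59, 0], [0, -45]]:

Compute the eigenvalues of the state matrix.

For diagonal matrix, eigenvalues are diagonal entries: λ₁ = -59, λ₂ = -45.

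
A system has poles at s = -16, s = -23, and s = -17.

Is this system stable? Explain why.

All poles are in the left half-plane. System is stable.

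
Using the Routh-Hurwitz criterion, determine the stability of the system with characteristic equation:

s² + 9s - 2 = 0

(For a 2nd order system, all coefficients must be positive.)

Coefficients: 1, 9, -2. c=-2 not positive, so system is unstable.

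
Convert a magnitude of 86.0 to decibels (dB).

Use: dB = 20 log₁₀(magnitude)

dB = 20 log₁₀(86.0) = 38.7 dB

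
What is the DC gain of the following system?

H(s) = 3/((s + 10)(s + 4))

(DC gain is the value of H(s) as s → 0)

DC gain = H(0) = 3/(10 × 4) = 3/40 = 0.075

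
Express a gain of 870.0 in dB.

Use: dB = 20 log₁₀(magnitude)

dB = 20 log₁₀(870.0) = 58.8 dB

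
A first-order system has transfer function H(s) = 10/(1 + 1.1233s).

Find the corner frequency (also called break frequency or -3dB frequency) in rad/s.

Corner frequency = 1/τ = 1/1.1233 = 0.89 rad/s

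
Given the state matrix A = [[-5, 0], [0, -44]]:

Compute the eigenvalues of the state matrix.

For diagonal matrix, eigenvalues are diagonal entries: λ₁ = -5, λ₂ = -44.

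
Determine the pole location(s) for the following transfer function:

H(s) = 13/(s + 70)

Pole is where denominator = 0: s + 70 = 0, so s = -70.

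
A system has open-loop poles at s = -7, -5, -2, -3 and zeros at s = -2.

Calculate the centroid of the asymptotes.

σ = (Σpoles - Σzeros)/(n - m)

σ = (Σpoles - Σzeros)/(n - m) = (-17 - (-2))/(4 - 1) = -15/3 = -5.0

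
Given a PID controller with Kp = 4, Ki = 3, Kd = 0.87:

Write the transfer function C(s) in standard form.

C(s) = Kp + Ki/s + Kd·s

Substituting values: C(s) = 4 + 3/s + 0.87s = (0.87s² + 4s + 3)/s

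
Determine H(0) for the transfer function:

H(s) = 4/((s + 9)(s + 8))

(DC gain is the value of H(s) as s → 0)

DC gain = H(0) = 4/(9 × 8) = 4/72 = 0.0556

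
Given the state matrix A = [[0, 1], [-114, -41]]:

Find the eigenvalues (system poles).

det(A - λI) = λ² - (-41)λ + 114 = (λ - (-3))(λ - (-38)). Eigenvalues: -3, -38.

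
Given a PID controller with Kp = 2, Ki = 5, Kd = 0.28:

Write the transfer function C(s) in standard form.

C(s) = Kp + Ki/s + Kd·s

Substituting values: C(s) = 2 + 5/s + 0.28s = (0.28s² + 2s + 5)/s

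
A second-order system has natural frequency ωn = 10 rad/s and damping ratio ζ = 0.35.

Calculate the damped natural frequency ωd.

ωd = ωn√(1 - ζ²) = 10√(1 - 0.35²) = 9.37 rad/s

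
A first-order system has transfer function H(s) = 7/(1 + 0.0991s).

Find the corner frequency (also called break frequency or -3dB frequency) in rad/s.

Corner frequency = 1/τ = 1/0.0991 = 10.091 rad/s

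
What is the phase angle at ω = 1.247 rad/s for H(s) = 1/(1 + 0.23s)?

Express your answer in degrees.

Phase = -arctan(ωτ) = -arctan(1.247 × 0.23) = -16.0°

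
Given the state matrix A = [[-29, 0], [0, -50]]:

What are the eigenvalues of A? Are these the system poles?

For diagonal matrix, eigenvalues are diagonal entries: λ₁ = -29, λ₂ = -50. Eigenvalues of A = system poles.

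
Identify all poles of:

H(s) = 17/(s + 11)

Pole is where denominator = 0: s + 11 = 0, so s = -11.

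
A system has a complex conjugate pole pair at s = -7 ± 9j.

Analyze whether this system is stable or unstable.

Real part of poles is -7 (< 0, left half-plane). Stable.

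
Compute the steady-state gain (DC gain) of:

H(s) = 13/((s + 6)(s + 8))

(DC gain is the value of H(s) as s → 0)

DC gain = H(0) = 13/(6 × 8) = 13/48 = 0.2708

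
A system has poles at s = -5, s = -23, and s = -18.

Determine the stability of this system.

All poles are in the left half-plane. System is stable.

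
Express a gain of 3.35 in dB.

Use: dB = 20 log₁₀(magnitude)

dB = 20 log₁₀(3.35) = 10.5 dB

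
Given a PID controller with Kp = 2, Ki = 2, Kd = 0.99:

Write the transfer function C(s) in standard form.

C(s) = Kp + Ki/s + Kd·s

Substituting values: C(s) = 2 + 2/s + 0.99s = (0.99s² + 2s + 2)/s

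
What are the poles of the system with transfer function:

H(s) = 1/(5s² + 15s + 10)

Discriminant = 15² - 4×5×10 = 225 - 200 = 25 > 0, so two distinct real poles. Using quadratic formula: s = (-15 ± √25)/(2×5) = (-15 ± √25)/10, with √25 = 5. s₁ = -10/10 = -1, s₂ = -20/10 = -2. Poles: s₁ = -1, s₂ = -2.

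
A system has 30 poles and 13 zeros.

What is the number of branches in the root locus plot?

Root locus has n branches where n = number of poles = 30.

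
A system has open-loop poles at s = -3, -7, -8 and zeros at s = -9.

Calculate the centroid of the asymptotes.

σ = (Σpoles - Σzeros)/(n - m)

σ = (Σpoles - Σzeros)/(n - m) = (-18 - (-9))/(3 - 1) = -9/2 = -4.5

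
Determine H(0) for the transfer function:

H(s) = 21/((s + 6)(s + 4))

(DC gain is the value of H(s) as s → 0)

DC gain = H(0) = 21/(6 × 4) = 21/24 = 0.875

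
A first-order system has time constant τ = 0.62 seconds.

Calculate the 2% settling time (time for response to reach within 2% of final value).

For first-order system, 2% settling time ≈ 4τ = 4 × 0.62 = 2.48 s.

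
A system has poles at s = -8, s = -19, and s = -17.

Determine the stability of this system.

All poles are in the left half-plane. System is stable.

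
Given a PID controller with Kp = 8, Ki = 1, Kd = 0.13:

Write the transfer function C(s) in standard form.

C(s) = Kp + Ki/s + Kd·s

Substituting values: C(s) = 8 + 1/s + 0.13s = (0.13s² + 8s + 1)/s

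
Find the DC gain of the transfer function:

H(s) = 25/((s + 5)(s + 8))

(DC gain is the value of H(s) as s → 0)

DC gain = H(0) = 25/(5 × 8) = 25/40 = 0.625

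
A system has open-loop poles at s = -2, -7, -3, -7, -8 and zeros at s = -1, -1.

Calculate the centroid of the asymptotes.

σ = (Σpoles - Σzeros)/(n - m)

σ = (Σpoles - Σzeros)/(n - m) = (-27 - (-2))/(5 - 2) = -25/3 = -8.33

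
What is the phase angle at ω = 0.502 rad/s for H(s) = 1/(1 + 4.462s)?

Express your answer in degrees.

Phase = -arctan(ωτ) = -arctan(0.502 × 4.462) = -65.9°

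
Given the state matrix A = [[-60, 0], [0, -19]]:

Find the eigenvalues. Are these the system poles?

For diagonal matrix, eigenvalues are diagonal entries: λ₁ = -60, λ₂ = -19. Eigenvalues of A = system poles.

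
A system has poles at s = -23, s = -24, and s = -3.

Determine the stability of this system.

All poles are in the left half-plane. System is stable.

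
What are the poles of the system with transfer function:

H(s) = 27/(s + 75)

Pole is where denominator = 0: s + 75 = 0, so s = -75.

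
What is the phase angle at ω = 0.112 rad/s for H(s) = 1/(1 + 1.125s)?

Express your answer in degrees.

Phase = -arctan(ωτ) = -arctan(0.112 × 1.125) = -7.2°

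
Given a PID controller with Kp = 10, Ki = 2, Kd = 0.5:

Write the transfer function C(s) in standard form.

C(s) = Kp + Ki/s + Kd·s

Substituting values: C(s) = 10 + 2/s + 0.5s = (0.5s² + 10s + 2)/s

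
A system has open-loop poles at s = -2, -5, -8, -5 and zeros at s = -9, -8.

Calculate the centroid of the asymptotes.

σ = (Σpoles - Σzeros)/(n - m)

σ = (Σpoles - Σzeros)/(n - m) = (-20 - (-17))/(4 - 2) = -3/2 = -1.5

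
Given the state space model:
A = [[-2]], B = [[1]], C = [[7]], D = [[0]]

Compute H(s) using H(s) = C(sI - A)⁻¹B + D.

(sI - A)⁻¹ = 1/(s + 2). H(s) = 7 × 1/(s + 2) + 0 = 7/(s + 2).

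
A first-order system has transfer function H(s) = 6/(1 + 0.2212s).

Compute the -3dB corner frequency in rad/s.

Corner frequency = 1/τ = 1/0.2212 = 4.521 rad/s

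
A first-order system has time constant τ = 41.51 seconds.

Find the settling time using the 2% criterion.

For first-order system, 2% settling time ≈ 4τ = 4 × 41.51 = 166.04 s.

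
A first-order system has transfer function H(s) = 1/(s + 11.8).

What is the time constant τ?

For H(s) = 1/(s + 1/τ), the pole is at -1/τ = -11.8, so τ = 1/11.8 = 0.0847 s.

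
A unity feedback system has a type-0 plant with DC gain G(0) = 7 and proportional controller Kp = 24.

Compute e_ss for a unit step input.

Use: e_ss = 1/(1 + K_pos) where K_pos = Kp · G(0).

K_pos = Kp · G(0) = 24 × 7 = 168. e_ss = 1/(1 + 168) = 0.0059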